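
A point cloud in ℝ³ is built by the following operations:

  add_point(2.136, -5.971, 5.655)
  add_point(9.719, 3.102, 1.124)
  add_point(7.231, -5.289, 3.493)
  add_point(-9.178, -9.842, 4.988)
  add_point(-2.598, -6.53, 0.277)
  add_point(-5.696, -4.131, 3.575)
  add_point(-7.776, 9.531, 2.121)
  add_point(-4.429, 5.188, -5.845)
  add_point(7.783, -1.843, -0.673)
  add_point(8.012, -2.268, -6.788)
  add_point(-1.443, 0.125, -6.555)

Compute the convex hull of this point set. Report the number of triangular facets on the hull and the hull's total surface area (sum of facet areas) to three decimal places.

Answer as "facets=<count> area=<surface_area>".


Extreme-point indices: [0, 1, 2, 3, 6, 7, 9, 10] — 8 of 11 on the boundary.

Per-facet area ½‖(b−a)×(c−a)‖:
  f1: (p7, p6, p3) → 90.6202
  f2: (p7, p6, p1) → 76.9219
  f3: (p7, p9, p1) → 69.3590
  f4: (p0, p6, p3) → 108.8388
  f5: (p0, p6, p1) → 111.4102
  f6: (p10, p9, p3) → 79.2621
  f7: (p10, p7, p3) → 49.7061
  f8: (p10, p7, p9) → 20.5853
  f9: (p2, p9, p1) → 41.2994
  f10: (p2, p0, p1) → 22.3797
  f11: (p2, p9, p3) → 89.4058
  f12: (p2, p0, p3) → 15.7968
Σ area = 775.585

Check V−E+F: 8 − 18 + 12 = 2.

facets=12 area=775.585


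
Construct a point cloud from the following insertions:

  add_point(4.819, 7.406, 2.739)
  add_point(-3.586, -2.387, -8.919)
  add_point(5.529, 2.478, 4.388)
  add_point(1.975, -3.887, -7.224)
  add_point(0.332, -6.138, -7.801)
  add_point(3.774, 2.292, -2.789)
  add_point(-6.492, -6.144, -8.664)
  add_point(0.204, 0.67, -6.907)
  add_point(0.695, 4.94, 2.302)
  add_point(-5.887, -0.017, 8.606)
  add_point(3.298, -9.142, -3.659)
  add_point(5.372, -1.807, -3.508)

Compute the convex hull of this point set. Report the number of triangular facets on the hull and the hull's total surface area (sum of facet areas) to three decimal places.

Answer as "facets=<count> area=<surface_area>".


facets=20 area=574.000

Hull vertices (12/12): indices [0, 1, 2, 3, 4, 5, 6, 7, 8, 9, 10, 11].

Per-facet area ½‖(b−a)×(c−a)‖:
  f1: (p9, p10, p6) → 97.7068
  f2: (p9, p10, p2) → 88.2912
  f3: (p4, p10, p6) → 16.4967
  f4: (p11, p10, p2) → 30.0296
  f5: (p1, p9, p6) → 42.3984
  f6: (p1, p4, p6) → 13.0860
  f7: (p8, p1, p9) → 72.9117
  f8: (p8, p1, p7) → 20.9067
  f9: (p0, p11, p2) → 23.2222
  f10: (p0, p8, p7) → 23.0729
  f11: (p0, p9, p2) → 32.0994
  f12: (p0, p8, p9) → 17.0672
  f13: (p3, p11, p7) → 13.1411
  f14: (p3, p1, p7) → 12.2937
  f15: (p3, p1, p4) → 7.8511
  f16: (p3, p4, p10) → 8.4120
  f17: (p3, p11, p10) → 17.3360
  f18: (p5, p11, p7) → 12.5230
  f19: (p5, p0, p7) → 12.8324
  f20: (p5, p0, p11) → 12.3222
Σ area = 574.000

Euler characteristic 12−30+20 = 2 ✓


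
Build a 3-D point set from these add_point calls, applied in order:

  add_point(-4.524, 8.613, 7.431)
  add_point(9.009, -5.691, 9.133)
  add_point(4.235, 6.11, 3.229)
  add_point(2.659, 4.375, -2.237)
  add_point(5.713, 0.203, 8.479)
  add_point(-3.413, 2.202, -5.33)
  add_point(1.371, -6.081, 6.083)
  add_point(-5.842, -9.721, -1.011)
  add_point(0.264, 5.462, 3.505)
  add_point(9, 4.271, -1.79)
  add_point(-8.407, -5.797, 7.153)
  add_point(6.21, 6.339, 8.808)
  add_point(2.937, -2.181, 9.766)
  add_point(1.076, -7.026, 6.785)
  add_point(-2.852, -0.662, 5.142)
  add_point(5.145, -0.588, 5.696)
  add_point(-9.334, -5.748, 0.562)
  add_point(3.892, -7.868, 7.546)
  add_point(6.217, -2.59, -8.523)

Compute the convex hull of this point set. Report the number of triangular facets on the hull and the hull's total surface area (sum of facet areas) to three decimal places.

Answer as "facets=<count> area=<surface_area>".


Extreme-point indices: [0, 1, 2, 3, 5, 7, 9, 10, 11, 12, 16, 17, 18] — 13 of 19 on the boundary.

Triangle areas on the boundary:
  f1: (p9, p18, p1) → 73.9277
  f2: (p10, p0, p16) → 49.6198
  f3: (p7, p10, p16) → 18.0351
  f4: (p5, p0, p16) → 81.1408
  f5: (p5, p7, p16) → 31.8074
  f6: (p5, p7, p18) → 71.7463
  f7: (p5, p9, p18) → 54.4247
  f8: (p11, p9, p1) → 67.3286
  f9: (p17, p10, p1) → 20.7386
  f10: (p17, p7, p10) → 55.8356
  f11: (p17, p18, p1) → 49.3532
  f12: (p17, p7, p18) → 98.6367
  f13: (p3, p9, p0) → 34.8326
  f14: (p3, p5, p0) → 45.6064
  f15: (p3, p5, p9) → 11.1231
  f16: (p2, p9, p0) → 12.3888
  f17: (p2, p11, p0) → 29.5179
  f18: (p2, p11, p9) → 18.9559
  f19: (p12, p10, p0) → 77.0067
  f20: (p12, p11, p0) → 50.2258
  f21: (p12, p10, p1) → 33.1456
  f22: (p12, p11, p1) → 31.9674
Σ area = 1017.365

Check V−E+F: 13 − 33 + 22 = 2.

facets=22 area=1017.365


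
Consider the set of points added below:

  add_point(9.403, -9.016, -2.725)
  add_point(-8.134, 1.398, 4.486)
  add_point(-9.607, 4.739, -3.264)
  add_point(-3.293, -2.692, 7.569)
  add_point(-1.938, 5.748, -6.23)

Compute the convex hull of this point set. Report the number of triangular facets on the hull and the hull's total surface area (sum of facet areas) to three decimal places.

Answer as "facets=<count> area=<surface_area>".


Hull vertices (5/5): indices [0, 1, 2, 3, 4].

Area of each hull facet:
  f1: (p4, p0, p2) → 72.1541
  f2: (p3, p4, p0) → 132.0211
  f3: (p1, p0, p2) → 92.6362
  f4: (p1, p3, p0) → 55.1481
  f5: (p1, p4, p2) → 34.6776
  f6: (p1, p3, p4) → 45.0447
Σ area = 431.682

Euler: V−E+F = 5−9+6 = 2.

facets=6 area=431.682


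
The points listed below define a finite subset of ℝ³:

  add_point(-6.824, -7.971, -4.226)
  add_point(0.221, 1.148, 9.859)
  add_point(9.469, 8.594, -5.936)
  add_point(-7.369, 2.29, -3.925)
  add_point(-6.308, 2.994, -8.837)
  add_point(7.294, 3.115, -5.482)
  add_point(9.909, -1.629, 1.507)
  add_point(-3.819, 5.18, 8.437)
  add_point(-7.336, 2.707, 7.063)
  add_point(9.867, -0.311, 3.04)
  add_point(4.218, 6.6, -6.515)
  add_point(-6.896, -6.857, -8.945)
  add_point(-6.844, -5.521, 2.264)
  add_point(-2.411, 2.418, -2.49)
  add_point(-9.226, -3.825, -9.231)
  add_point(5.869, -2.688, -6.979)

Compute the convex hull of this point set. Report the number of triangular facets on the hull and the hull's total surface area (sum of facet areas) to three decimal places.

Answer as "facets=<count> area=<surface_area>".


facets=22 area=968.773

Extreme-point indices: [0, 1, 2, 3, 4, 6, 7, 8, 9, 11, 12, 14, 15] — 13 of 16 on the boundary.

Area of each hull facet:
  f1: (p7, p1, p2) → 57.6221
  f2: (p15, p2, p6) → 53.3707
  f3: (p0, p15, p6) → 64.1559
  f4: (p9, p2, p6) → 12.7506
  f5: (p9, p1, p6) → 10.1971
  f6: (p9, p1, p2) → 71.9411
  f7: (p4, p7, p2) → 140.5198
  f8: (p4, p15, p2) → 80.1114
  f9: (p12, p1, p6) → 80.4232
  f10: (p12, p0, p6) → 59.6751
  f11: (p12, p0, p14) → 21.2960
  f12: (p11, p0, p14) → 8.9694
  f13: (p11, p0, p15) → 32.7889
  f14: (p11, p4, p14) → 12.4674
  f15: (p11, p4, p15) → 62.3698
  f16: (p8, p4, p7) → 34.8808
  f17: (p8, p12, p14) → 52.9043
  f18: (p8, p7, p1) → 12.9091
  f19: (p8, p12, p1) → 39.1082
  f20: (p3, p4, p14) → 18.6078
  f21: (p3, p8, p14) → 34.0288
  f22: (p3, p8, p4) → 7.6750
Σ area = 968.773

Check V−E+F: 13 − 33 + 22 = 2.


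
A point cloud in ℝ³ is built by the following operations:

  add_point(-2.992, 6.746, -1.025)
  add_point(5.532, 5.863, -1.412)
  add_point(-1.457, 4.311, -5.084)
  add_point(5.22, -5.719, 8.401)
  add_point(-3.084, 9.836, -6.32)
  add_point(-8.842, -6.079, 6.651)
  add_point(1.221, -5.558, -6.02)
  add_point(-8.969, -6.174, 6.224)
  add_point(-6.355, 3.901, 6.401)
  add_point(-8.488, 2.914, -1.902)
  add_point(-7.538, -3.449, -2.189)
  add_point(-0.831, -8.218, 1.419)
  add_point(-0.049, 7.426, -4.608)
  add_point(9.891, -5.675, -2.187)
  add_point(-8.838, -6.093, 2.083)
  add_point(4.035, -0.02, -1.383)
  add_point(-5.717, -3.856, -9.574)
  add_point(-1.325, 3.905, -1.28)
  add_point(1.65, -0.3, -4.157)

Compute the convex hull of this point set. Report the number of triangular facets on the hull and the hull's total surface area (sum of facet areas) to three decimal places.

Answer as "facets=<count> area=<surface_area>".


12 of the 19 inputs are extreme points: [1, 3, 4, 5, 6, 7, 8, 9, 11, 13, 14, 16].

Triangle areas on the boundary:
  f1: (p16, p4, p13) → 122.6622
  f2: (p11, p3, p13) → 50.4821
  f3: (p9, p16, p4) → 52.0938
  f4: (p8, p9, p7) → 44.1050
  f5: (p8, p9, p4) → 41.4129
  f6: (p1, p4, p13) → 52.6599
  f7: (p1, p3, p13) → 70.1192
  f8: (p1, p8, p4) → 71.3465
  f9: (p1, p8, p3) → 96.0531
  f10: (p14, p11, p7) → 17.1236
  f11: (p14, p11, p16) → 49.0437
  f12: (p14, p9, p7) → 18.5024
  f13: (p14, p9, p16) → 50.1200
  f14: (p6, p16, p13) → 7.8988
  f15: (p6, p11, p13) → 38.2954
  f16: (p6, p11, p16) → 31.4712
  f17: (p5, p8, p7) → 2.2706
  f18: (p5, p8, p3) → 70.3821
  f19: (p5, p11, p7) → 2.1171
  f20: (p5, p11, p3) → 46.8035
Σ area = 934.963

Euler: V−E+F = 12−30+20 = 2.

facets=20 area=934.963


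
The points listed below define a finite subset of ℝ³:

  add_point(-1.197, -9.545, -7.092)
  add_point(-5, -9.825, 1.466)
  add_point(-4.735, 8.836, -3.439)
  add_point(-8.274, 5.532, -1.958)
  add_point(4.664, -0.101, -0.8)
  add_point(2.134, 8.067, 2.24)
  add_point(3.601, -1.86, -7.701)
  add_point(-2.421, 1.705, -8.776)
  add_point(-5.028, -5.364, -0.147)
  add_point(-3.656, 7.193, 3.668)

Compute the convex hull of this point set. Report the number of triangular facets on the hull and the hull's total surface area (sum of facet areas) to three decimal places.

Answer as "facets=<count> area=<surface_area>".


Points on the hull: [0, 1, 2, 3, 4, 5, 6, 7, 9] (9 of 10).

Triangle areas on the boundary:
  f1: (p9, p1, p3) → 59.8267
  f2: (p0, p1, p3) → 74.5396
  f3: (p0, p7, p3) → 52.4060
  f4: (p0, p1, p4) → 58.0595
  f5: (p5, p1, p4) → 58.2876
  f6: (p5, p9, p1) → 50.9457
  f7: (p6, p0, p4) → 31.8869
  f8: (p6, p0, p7) → 32.1423
  f9: (p6, p5, p4) → 28.3003
  f10: (p2, p7, p3) → 22.9956
  f11: (p2, p9, p3) → 17.6533
  f12: (p2, p5, p9) → 22.0609
  f13: (p2, p6, p7) → 27.9067
  f14: (p2, p6, p5) → 60.1366
Σ area = 597.148

Euler: V−E+F = 9−21+14 = 2.

facets=14 area=597.148


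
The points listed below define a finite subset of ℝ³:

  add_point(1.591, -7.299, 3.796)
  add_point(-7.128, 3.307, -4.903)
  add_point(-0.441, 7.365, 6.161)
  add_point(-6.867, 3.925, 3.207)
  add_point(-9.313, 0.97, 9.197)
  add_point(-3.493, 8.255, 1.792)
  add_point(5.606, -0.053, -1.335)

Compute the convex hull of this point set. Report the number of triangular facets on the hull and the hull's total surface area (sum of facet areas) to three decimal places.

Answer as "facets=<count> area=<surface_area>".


Extreme-point indices: [0, 1, 2, 4, 5, 6] — 6 of 7 on the boundary.

Facet areas (half cross-product norm):
  f1: (p1, p5, p4) → 53.9472
  f2: (p1, p5, p6) → 55.8912
  f3: (p0, p1, p4) → 98.4144
  f4: (p0, p1, p6) → 66.3436
  f5: (p2, p5, p4) → 30.3937
  f6: (p2, p5, p6) → 32.6165
  f7: (p2, p0, p4) → 77.8663
  f8: (p2, p0, p6) → 59.0581
Σ area = 474.531

Check V−E+F: 6 − 12 + 8 = 2.

facets=8 area=474.531


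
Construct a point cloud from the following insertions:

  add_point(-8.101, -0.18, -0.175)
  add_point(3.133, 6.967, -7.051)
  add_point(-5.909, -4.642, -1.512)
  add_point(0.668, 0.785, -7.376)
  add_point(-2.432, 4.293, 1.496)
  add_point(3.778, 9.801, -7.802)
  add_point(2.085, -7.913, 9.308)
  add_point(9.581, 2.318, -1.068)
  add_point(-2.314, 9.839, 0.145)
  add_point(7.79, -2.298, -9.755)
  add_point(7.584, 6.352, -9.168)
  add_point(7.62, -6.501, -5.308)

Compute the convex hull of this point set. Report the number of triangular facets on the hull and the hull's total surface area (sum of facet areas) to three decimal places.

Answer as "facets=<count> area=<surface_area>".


facets=16 area=823.459

Extreme-point indices: [0, 2, 3, 5, 6, 7, 8, 9, 10, 11] — 10 of 12 on the boundary.

Per-facet area ½‖(b−a)×(c−a)‖:
  f1: (p6, p8, p0) → 91.8141
  f2: (p6, p8, p7) → 115.0684
  f3: (p5, p8, p7) → 57.4855
  f4: (p5, p10, p7) → 24.0647
  f5: (p5, p8, p0) → 55.6506
  f6: (p2, p6, p0) → 34.5260
  f7: (p11, p6, p7) → 75.8810
  f8: (p11, p2, p6) → 91.0430
  f9: (p9, p10, p7) → 37.1651
  f10: (p9, p11, p7) → 29.1034
  f11: (p9, p11, p2) → 43.0072
  f12: (p9, p5, p10) → 16.8616
  f13: (p3, p9, p5) → 38.6770
  f14: (p3, p9, p2) → 35.7594
  f15: (p3, p5, p0) → 50.7328
  f16: (p3, p2, p0) → 26.6196
Σ area = 823.459

Euler characteristic 10−24+16 = 2 ✓


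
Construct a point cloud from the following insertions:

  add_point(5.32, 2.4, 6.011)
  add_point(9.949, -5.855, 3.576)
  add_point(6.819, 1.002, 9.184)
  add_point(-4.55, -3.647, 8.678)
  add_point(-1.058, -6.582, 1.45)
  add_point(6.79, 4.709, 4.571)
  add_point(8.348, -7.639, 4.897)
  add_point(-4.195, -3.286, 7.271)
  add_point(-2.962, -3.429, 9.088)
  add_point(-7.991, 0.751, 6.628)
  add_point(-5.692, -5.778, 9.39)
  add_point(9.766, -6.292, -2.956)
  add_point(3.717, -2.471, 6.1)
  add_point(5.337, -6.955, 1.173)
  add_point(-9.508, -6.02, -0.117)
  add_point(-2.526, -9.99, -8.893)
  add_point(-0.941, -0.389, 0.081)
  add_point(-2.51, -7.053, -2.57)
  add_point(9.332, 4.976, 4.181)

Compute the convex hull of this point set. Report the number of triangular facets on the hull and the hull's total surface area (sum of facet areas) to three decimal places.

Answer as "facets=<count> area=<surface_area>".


facets=20 area=834.028

Hull vertices (12/19): indices [1, 2, 5, 6, 8, 9, 10, 11, 14, 15, 16, 18].

Facet areas (half cross-product norm):
  f1: (p10, p15, p14) → 53.6789
  f2: (p16, p15, p14) → 58.3186
  f3: (p16, p15, p18) → 62.3360
  f4: (p11, p18, p1) → 35.3206
  f5: (p11, p15, p18) → 85.7712
  f6: (p2, p18, p1) → 31.9586
  f7: (p9, p10, p14) → 34.3260
  f8: (p9, p16, p14) → 42.1121
  f9: (p6, p2, p1) → 12.8564
  f10: (p6, p2, p10) → 66.7656
  f11: (p6, p10, p15) → 124.3523
  f12: (p6, p11, p1) → 8.1271
  f13: (p6, p11, p15) → 55.9326
  f14: (p5, p16, p18) → 9.1794
  f15: (p5, p9, p16) → 48.9124
  f16: (p5, p2, p18) → 7.5293
  f17: (p5, p9, p2) → 44.1170
  f18: (p8, p2, p10) → 5.7258
  f19: (p8, p9, p10) → 12.5258
  f20: (p8, p9, p2) → 34.1829
Σ area = 834.028

Check V−E+F: 12 − 30 + 20 = 2.


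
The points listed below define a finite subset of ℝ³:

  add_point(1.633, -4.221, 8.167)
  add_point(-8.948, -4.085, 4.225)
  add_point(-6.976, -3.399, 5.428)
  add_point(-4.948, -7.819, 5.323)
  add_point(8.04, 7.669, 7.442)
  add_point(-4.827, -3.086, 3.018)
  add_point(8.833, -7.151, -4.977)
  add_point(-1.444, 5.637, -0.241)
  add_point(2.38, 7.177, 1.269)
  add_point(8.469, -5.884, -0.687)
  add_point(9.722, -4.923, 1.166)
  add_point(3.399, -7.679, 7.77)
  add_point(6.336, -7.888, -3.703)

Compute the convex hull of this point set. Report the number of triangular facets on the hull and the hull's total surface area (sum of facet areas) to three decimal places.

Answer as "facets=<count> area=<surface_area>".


11 of the 13 inputs are extreme points: [0, 1, 2, 3, 4, 6, 7, 8, 10, 11, 12].

Area of each hull facet:
  f1: (p7, p4, p1) → 75.7316
  f2: (p2, p4, p1) → 10.8838
  f3: (p2, p0, p4) → 57.3842
  f4: (p2, p3, p1) → 5.8455
  f5: (p2, p3, p0) → 19.4565
  f6: (p6, p4, p10) → 33.5118
  f7: (p11, p3, p0) → 15.6239
  f8: (p11, p4, p10) → 67.0941
  f9: (p11, p0, p4) → 21.8862
  f10: (p11, p6, p10) → 28.0001
  f11: (p8, p7, p4) → 9.3580
  f12: (p8, p6, p4) → 70.7873
  f13: (p8, p6, p7) → 36.9628
  f14: (p12, p7, p1) → 100.3728
  f15: (p12, p6, p7) → 22.1001
  f16: (p12, p3, p1) → 36.2105
  f17: (p12, p11, p3) → 51.4902
  f18: (p12, p11, p6) → 13.2629
Σ area = 675.962

Euler characteristic 11−27+18 = 2 ✓

facets=18 area=675.962


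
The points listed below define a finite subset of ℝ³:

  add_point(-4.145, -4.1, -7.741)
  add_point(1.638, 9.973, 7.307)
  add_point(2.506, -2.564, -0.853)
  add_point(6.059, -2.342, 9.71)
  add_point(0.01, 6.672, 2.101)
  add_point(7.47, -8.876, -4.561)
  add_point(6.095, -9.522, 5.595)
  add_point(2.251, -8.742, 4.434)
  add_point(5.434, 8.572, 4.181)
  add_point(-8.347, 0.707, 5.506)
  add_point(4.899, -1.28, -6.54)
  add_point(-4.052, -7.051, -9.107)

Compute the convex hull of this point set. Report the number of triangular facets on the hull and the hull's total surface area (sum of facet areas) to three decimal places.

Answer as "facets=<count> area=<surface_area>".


facets=18 area=872.108

11 of the 12 inputs are extreme points: [0, 1, 3, 4, 5, 6, 7, 8, 9, 10, 11].

Area of each hull facet:
  f1: (p3, p1, p9) → 85.3017
  f2: (p6, p3, p5) → 38.2035
  f3: (p6, p3, p9) → 63.3132
  f4: (p6, p7, p9) → 17.2937
  f5: (p11, p10, p5) → 44.5539
  f6: (p11, p10, p0) → 14.8480
  f7: (p11, p6, p5) → 62.3245
  f8: (p11, p6, p7) → 22.7901
  f9: (p11, p0, p9) → 17.4722
  f10: (p11, p7, p9) → 101.4285
  f11: (p4, p10, p0) → 60.4657
  f12: (p4, p1, p9) → 33.5938
  f13: (p4, p0, p9) → 75.2443
  f14: (p8, p4, p1) → 14.5440
  f15: (p8, p4, p10) → 38.7339
  f16: (p8, p3, p1) → 31.3189
  f17: (p8, p3, p5) → 96.4697
  f18: (p8, p10, p5) → 54.2082
Σ area = 872.108

Check V−E+F: 11 − 27 + 18 = 2.


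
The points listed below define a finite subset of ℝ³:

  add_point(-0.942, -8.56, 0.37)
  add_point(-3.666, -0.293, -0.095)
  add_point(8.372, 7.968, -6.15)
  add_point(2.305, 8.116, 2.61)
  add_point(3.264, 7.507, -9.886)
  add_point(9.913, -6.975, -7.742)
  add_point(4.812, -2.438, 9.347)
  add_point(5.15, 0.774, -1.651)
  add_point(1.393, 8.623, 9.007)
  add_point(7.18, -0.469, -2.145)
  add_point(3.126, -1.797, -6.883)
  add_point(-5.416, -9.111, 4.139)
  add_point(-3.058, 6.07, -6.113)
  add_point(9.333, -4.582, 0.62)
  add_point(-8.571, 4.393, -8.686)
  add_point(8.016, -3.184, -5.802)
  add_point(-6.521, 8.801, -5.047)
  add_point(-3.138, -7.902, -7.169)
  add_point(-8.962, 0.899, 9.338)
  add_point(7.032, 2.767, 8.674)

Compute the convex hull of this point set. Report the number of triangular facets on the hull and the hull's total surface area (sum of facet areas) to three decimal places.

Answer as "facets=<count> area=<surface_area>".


facets=22 area=1334.886

Hull vertices (13/20): indices [0, 2, 4, 5, 6, 8, 11, 13, 14, 16, 17, 18, 19].

Per-facet area ½‖(b−a)×(c−a)‖:
  f1: (p17, p4, p5) → 98.9206
  f2: (p8, p6, p18) → 70.5128
  f3: (p14, p17, p4) → 82.2845
  f4: (p11, p6, p18) → 73.0139
  f5: (p11, p14, p18) → 104.3207
  f6: (p11, p14, p17) → 77.8296
  f7: (p2, p4, p5) → 47.8623
  f8: (p16, p8, p18) → 97.0623
  f9: (p16, p14, p18) → 49.9907
  f10: (p16, p14, p4) → 33.3365
  f11: (p16, p2, p4) → 31.1649
  f12: (p16, p2, p8) → 109.1978
  f13: (p0, p17, p5) → 50.2162
  f14: (p0, p11, p5) → 2.4917
  f15: (p0, p11, p17) → 21.1221
  f16: (p13, p2, p5) → 60.9173
  f17: (p13, p11, p5) → 67.6245
  f18: (p13, p11, p6) → 66.4354
  f19: (p19, p8, p6) → 21.4194
  f20: (p19, p2, p8) → 63.5116
  f21: (p19, p13, p6) → 28.5641
  f22: (p19, p13, p2) → 77.0867
Σ area = 1334.886

Euler: V−E+F = 13−33+22 = 2.


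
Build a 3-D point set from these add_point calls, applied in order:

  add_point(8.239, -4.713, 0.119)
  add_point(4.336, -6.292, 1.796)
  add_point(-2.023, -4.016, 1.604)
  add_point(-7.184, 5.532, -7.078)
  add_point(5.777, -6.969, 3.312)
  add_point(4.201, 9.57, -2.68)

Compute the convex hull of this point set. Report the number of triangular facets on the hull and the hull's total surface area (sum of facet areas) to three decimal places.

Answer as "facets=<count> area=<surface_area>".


6 of the 6 inputs are extreme points: [0, 1, 2, 3, 4, 5].

Facet areas (half cross-product norm):
  f1: (p5, p0, p3) → 97.0877
  f2: (p4, p5, p0) → 31.2067
  f3: (p1, p0, p3) → 42.0845
  f4: (p1, p4, p0) → 4.8789
  f5: (p2, p1, p3) → 37.6130
  f6: (p2, p1, p4) → 4.9938
  f7: (p2, p5, p3) → 84.4344
  f8: (p2, p4, p5) → 66.1710
Σ area = 368.470

Euler characteristic 6−12+8 = 2 ✓

facets=8 area=368.470


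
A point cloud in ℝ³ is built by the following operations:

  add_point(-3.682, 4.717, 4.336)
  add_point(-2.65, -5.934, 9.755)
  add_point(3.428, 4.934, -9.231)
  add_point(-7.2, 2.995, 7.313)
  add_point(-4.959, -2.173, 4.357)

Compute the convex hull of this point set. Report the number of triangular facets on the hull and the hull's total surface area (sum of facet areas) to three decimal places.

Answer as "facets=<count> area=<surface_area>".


facets=6 area=250.674

Hull vertices (5/5): indices [0, 1, 2, 3, 4].

Facet areas (half cross-product norm):
  f1: (p0, p2, p3) → 18.3941
  f2: (p0, p1, p3) → 25.1549
  f3: (p0, p1, p2) → 85.2505
  f4: (p4, p2, p3) → 54.4705
  f5: (p4, p1, p3) → 21.7512
  f6: (p4, p1, p2) → 45.6529
Σ area = 250.674

Check V−E+F: 5 − 9 + 6 = 2.


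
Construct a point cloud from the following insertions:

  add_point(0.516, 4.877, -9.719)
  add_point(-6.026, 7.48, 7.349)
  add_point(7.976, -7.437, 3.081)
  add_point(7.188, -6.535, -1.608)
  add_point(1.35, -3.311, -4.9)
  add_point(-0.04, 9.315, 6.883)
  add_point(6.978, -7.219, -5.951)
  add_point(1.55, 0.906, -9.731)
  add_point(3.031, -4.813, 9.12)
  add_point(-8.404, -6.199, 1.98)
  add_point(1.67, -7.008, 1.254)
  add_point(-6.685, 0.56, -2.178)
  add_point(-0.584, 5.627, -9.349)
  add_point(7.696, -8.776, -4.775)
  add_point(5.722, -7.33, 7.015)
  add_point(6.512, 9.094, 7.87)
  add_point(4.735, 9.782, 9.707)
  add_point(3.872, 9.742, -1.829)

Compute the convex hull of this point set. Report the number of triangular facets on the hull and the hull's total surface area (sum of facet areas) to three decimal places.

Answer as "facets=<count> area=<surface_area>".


facets=26 area=1062.255

Points on the hull: [0, 1, 2, 5, 6, 7, 8, 9, 11, 12, 13, 14, 15, 16, 17] (15 of 18).

Triangle areas on the boundary:
  f1: (p8, p1, p9) → 91.5975
  f2: (p8, p1, p16) → 78.3399
  f3: (p11, p7, p9) → 38.5534
  f4: (p11, p1, p9) → 47.6991
  f5: (p14, p8, p16) → 26.3619
  f6: (p14, p8, p9) → 28.0943
  f7: (p14, p13, p9) → 89.3068
  f8: (p14, p13, p2) → 9.7809
  f9: (p6, p7, p9) → 85.3972
  f10: (p6, p13, p9) → 17.9462
  f11: (p6, p17, p13) → 14.0774
  f12: (p5, p1, p16) → 10.3767
  f13: (p5, p17, p16) → 26.4556
  f14: (p5, p17, p1) → 26.4737
  f15: (p15, p17, p16) → 11.7262
  f16: (p15, p17, p13) → 96.3257
  f17: (p15, p13, p2) → 62.1480
  f18: (p15, p14, p2) → 37.2994
  f19: (p15, p14, p16) → 21.0224
  f20: (p12, p11, p1) → 61.3300
  f21: (p12, p17, p1) → 65.6527
  f22: (p12, p11, p7) → 27.4709
  f23: (p0, p6, p7) → 10.2109
  f24: (p0, p6, p17) → 70.0033
  f25: (p0, p12, p7) → 1.9478
  f26: (p0, p12, p17) → 6.6575
Σ area = 1062.255

Euler: V−E+F = 15−39+26 = 2.


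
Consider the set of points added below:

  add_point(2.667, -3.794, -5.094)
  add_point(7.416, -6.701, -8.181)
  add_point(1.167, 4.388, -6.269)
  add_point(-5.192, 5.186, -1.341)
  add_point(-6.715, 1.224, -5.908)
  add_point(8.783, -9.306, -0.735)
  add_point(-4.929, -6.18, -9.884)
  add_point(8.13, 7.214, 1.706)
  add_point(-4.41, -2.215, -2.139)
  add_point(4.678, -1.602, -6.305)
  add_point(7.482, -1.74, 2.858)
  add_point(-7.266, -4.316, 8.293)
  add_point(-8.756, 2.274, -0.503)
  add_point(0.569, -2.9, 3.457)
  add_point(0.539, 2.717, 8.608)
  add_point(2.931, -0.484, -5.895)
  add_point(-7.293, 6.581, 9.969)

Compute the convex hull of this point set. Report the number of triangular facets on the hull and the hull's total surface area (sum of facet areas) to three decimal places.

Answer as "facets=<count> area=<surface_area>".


Hull vertices (12/17): indices [1, 2, 3, 4, 5, 6, 7, 10, 11, 12, 14, 16].

Per-facet area ½‖(b−a)×(c−a)‖:
  f1: (p14, p16, p7) → 42.2907
  f2: (p4, p6, p12) → 19.1203
  f3: (p1, p7, p5) → 65.6487
  f4: (p1, p6, p5) → 47.4765
  f5: (p11, p6, p5) → 140.5598
  f6: (p11, p14, p5) → 90.2588
  f7: (p11, p14, p16) → 43.3220
  f8: (p11, p16, p12) → 54.0645
  f9: (p11, p6, p12) → 72.4129
  f10: (p10, p7, p5) → 22.0594
  f11: (p10, p14, p5) → 28.4810
  f12: (p10, p14, p7) → 43.1750
  f13: (p3, p16, p7) → 79.9112
  f14: (p3, p16, p12) → 26.3250
  f15: (p3, p4, p12) → 13.0204
  f16: (p2, p1, p7) → 70.5032
  f17: (p2, p3, p7) → 44.2726
  f18: (p2, p3, p4) → 23.9026
  f19: (p2, p4, p6) → 36.3041
  f20: (p2, p1, p6) → 69.6906
Σ area = 1032.799

Euler characteristic 12−30+20 = 2 ✓

facets=20 area=1032.799


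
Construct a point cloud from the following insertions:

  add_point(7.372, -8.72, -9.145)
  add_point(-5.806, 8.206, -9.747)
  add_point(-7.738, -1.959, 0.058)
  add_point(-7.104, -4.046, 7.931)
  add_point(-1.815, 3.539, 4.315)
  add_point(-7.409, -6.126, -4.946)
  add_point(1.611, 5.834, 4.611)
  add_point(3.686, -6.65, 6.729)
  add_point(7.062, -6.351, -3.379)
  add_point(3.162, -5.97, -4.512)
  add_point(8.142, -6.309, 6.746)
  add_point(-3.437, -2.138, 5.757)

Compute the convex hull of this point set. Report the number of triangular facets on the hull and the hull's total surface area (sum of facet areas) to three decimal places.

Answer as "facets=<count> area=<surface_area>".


Extreme-point indices: [0, 1, 2, 3, 4, 5, 6, 7, 8, 10] — 10 of 12 on the boundary.

Triangle areas on the boundary:
  f1: (p6, p0, p1) → 159.2075
  f2: (p5, p1, p2) → 46.3262
  f3: (p5, p0, p1) → 118.3821
  f4: (p3, p1, p2) → 32.0819
  f5: (p3, p5, p2) → 21.8381
  f6: (p3, p6, p10) → 88.0521
  f7: (p8, p0, p10) → 12.8268
  f8: (p8, p6, p10) → 69.6250
  f9: (p8, p6, p0) → 29.8186
  f10: (p4, p6, p1) → 31.5181
  f11: (p4, p3, p1) → 68.8617
  f12: (p4, p3, p6) → 11.1541
  f13: (p7, p3, p10) → 8.1300
  f14: (p7, p3, p5) → 72.3015
  f15: (p7, p0, p10) → 35.8853
  f16: (p7, p5, p0) → 111.2735
Σ area = 917.282

Check V−E+F: 10 − 24 + 16 = 2.

facets=16 area=917.282


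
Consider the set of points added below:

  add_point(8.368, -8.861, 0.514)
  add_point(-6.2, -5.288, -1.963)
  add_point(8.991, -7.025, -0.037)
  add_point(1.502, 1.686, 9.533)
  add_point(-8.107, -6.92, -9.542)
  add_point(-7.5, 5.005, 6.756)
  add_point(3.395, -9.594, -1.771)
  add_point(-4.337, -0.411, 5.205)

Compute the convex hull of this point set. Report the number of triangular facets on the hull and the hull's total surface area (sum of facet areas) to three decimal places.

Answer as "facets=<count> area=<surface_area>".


facets=12 area=561.722

Extreme-point indices: [0, 1, 2, 3, 4, 5, 6, 7] — 8 of 8 on the boundary.

Area of each hull facet:
  f1: (p5, p2, p4) → 179.7971
  f2: (p3, p5, p2) → 66.0245
  f3: (p0, p2, p4) → 19.5415
  f4: (p0, p6, p4) → 13.8236
  f5: (p0, p3, p2) → 14.7610
  f6: (p0, p3, p6) → 42.6476
  f7: (p1, p5, p4) → 36.2019
  f8: (p1, p6, p4) → 41.5047
  f9: (p7, p3, p5) → 24.4362
  f10: (p7, p1, p5) → 23.8826
  f11: (p7, p3, p6) → 52.4707
  f12: (p7, p1, p6) → 46.6300
Σ area = 561.722

Euler characteristic 8−18+12 = 2 ✓


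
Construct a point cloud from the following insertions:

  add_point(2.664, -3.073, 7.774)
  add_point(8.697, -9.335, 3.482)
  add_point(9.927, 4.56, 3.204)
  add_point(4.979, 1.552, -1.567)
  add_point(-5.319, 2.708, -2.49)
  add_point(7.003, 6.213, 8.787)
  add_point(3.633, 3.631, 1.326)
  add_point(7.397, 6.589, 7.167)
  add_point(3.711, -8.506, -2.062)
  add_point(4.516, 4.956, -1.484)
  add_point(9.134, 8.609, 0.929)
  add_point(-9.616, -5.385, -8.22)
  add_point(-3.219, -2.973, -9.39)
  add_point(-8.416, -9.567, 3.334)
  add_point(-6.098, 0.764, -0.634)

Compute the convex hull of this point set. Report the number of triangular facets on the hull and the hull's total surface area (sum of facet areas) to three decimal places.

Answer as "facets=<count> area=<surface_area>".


facets=18 area=921.758

Hull vertices (11/15): indices [0, 1, 2, 4, 5, 8, 10, 11, 12, 13, 14].

Facet areas (half cross-product norm):
  f1: (p1, p5, p2) → 44.5708
  f2: (p10, p5, p2) → 15.2379
  f3: (p10, p1, p2) → 17.2804
  f4: (p8, p13, p11) → 77.9388
  f5: (p8, p1, p13) → 47.6946
  f6: (p8, p10, p1) → 66.6693
  f7: (p0, p5, p13) → 41.3738
  f8: (p0, p1, p13) → 65.7880
  f9: (p0, p1, p5) → 46.5187
  f10: (p4, p10, p5) → 67.2123
  f11: (p12, p8, p11) → 38.2893
  f12: (p12, p8, p10) → 103.2013
  f13: (p12, p4, p11) → 31.6003
  f14: (p12, p4, p10) → 72.1325
  f15: (p14, p5, p13) → 93.0833
  f16: (p14, p4, p5) → 23.7728
  f17: (p14, p13, p11) → 54.8743
  f18: (p14, p4, p11) → 14.5194
Σ area = 921.758

Euler: V−E+F = 11−27+18 = 2.


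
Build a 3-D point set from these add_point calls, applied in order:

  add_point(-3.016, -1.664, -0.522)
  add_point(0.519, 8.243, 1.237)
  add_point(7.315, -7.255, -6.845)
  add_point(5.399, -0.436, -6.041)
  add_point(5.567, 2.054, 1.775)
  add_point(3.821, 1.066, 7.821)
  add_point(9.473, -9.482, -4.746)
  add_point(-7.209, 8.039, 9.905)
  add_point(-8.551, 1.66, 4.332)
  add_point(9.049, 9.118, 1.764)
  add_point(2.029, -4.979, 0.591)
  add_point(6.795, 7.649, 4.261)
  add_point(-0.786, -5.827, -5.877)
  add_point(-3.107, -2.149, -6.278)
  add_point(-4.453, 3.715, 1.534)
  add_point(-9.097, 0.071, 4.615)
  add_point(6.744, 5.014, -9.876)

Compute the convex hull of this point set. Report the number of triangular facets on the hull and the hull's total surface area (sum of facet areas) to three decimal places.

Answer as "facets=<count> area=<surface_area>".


facets=24 area=942.097

Hull vertices (14/17): indices [1, 2, 5, 6, 7, 8, 9, 10, 11, 12, 13, 14, 15, 16].

Facet areas (half cross-product norm):
  f1: (p16, p9, p6) → 97.9886
  f2: (p5, p9, p6) → 97.9445
  f3: (p1, p16, p9) → 51.8925
  f4: (p10, p6, p15) → 16.5852
  f5: (p10, p5, p15) → 58.4252
  f6: (p10, p5, p6) → 41.3336
  f7: (p2, p16, p6) → 16.0072
  f8: (p8, p13, p15) → 10.6650
  f9: (p7, p1, p9) → 39.2748
  f10: (p7, p5, p15) → 60.2123
  f11: (p7, p8, p15) → 5.6389
  f12: (p7, p1, p16) → 25.6036
  f13: (p12, p13, p16) → 27.6250
  f14: (p12, p2, p16) → 51.5027
  f15: (p12, p2, p6) → 12.3983
  f16: (p12, p6, p15) → 64.4831
  f17: (p12, p13, p15) → 26.1181
  f18: (p14, p13, p16) → 62.6133
  f19: (p14, p8, p13) → 25.3461
  f20: (p14, p7, p16) → 50.5179
  f21: (p14, p7, p8) → 22.9811
  f22: (p11, p5, p9) → 7.6744
  f23: (p11, p7, p9) → 16.1314
  f24: (p11, p7, p5) → 53.1343
Σ area = 942.097

Check V−E+F: 14 − 36 + 24 = 2.


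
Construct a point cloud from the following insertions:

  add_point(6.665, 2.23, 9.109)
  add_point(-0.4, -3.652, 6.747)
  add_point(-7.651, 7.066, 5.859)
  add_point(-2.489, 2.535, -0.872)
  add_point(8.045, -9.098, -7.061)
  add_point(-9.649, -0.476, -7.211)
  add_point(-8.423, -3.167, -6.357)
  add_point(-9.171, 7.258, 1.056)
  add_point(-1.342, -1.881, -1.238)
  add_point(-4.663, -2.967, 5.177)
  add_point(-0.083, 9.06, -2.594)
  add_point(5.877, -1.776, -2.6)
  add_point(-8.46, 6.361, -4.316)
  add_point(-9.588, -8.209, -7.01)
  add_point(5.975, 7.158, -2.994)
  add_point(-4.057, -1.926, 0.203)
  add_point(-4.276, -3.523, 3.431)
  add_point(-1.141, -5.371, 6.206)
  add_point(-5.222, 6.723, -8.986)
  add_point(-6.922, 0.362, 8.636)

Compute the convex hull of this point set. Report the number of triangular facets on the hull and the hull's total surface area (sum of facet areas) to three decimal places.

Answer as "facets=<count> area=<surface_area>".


facets=20 area=1146.309

Points on the hull: [0, 2, 4, 5, 7, 10, 12, 13, 14, 17, 18, 19] (12 of 20).

Area of each hull facet:
  f1: (p18, p7, p10) → 40.1591
  f2: (p17, p0, p4) → 93.3382
  f3: (p14, p18, p4) → 107.1949
  f4: (p14, p18, p10) → 24.2979
  f5: (p14, p0, p4) → 109.2868
  f6: (p14, p0, p10) → 41.3991
  f7: (p12, p7, p5) → 17.8285
  f8: (p12, p18, p5) → 21.1039
  f9: (p12, p18, p7) → 7.8374
  f10: (p19, p17, p0) → 47.8224
  f11: (p13, p19, p17) → 67.7155
  f12: (p13, p17, p4) → 120.3686
  f13: (p13, p7, p5) → 32.8085
  f14: (p13, p19, p7) → 88.7755
  f15: (p13, p18, p5) → 18.3984
  f16: (p13, p18, p4) → 134.7114
  f17: (p2, p19, p0) → 50.0360
  f18: (p2, p19, p7) → 16.6153
  f19: (p2, p0, p10) → 81.5922
  f20: (p2, p7, p10) → 25.0189
Σ area = 1146.309

Euler characteristic 12−30+20 = 2 ✓


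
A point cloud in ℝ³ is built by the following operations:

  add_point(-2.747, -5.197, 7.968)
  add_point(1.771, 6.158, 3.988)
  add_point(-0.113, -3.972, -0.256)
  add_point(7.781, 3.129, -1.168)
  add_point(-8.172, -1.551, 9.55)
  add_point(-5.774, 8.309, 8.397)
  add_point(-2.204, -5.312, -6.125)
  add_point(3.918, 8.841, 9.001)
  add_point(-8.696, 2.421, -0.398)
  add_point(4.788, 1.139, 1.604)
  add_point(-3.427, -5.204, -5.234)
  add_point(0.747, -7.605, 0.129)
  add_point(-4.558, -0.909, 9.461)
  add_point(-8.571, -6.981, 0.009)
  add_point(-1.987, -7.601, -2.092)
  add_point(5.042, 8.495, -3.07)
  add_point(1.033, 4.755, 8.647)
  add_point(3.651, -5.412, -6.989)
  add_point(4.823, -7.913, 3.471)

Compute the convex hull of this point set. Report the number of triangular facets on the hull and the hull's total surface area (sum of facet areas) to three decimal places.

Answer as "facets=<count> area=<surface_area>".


14 of the 19 inputs are extreme points: [0, 3, 4, 5, 6, 7, 8, 10, 12, 13, 14, 15, 17, 18].

Per-facet area ½‖(b−a)×(c−a)‖:
  f1: (p7, p18, p3) → 75.7549
  f2: (p17, p18, p3) → 55.9724
  f3: (p15, p7, p3) → 37.2362
  f4: (p15, p17, p3) → 33.1478
  f5: (p0, p7, p18) → 71.6502
  f6: (p13, p4, p8) → 46.0135
  f7: (p13, p0, p4) → 33.1159
  f8: (p13, p0, p18) → 46.1425
  f9: (p5, p15, p8) → 79.5543
  f10: (p5, p15, p7) → 58.9506
  f11: (p5, p4, p8) → 48.8819
  f12: (p5, p4, p7) → 47.6776
  f13: (p12, p4, p7) → 14.9071
  f14: (p12, p0, p7) → 28.8497
  f15: (p12, p0, p4) → 8.7569
  f16: (p6, p15, p8) → 83.7485
  f17: (p6, p15, p17) → 42.9273
  f18: (p14, p17, p18) → 33.8338
  f19: (p14, p13, p18) → 25.5728
  f20: (p14, p6, p17) → 13.7038
  f21: (p14, p6, p13) → 15.8589
  f22: (p10, p13, p8) → 34.3778
  f23: (p10, p6, p8) → 5.4197
  f24: (p10, p6, p13) → 1.9629
Σ area = 944.017

Euler: V−E+F = 14−36+24 = 2.

facets=24 area=944.017


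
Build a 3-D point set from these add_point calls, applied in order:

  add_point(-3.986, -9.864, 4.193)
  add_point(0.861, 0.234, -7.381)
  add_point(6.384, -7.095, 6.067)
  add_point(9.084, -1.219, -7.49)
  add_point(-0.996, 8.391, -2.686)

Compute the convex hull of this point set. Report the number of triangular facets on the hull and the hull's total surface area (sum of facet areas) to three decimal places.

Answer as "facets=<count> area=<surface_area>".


facets=6 area=472.557

5 of the 5 inputs are extreme points: [0, 1, 2, 3, 4].

Triangle areas on the boundary:
  f1: (p2, p3, p0) → 81.2829
  f2: (p2, p4, p0) → 101.8896
  f3: (p2, p4, p3) → 109.1771
  f4: (p1, p3, p0) → 65.9409
  f5: (p1, p4, p0) → 76.6679
  f6: (p1, p4, p3) → 37.5981
Σ area = 472.557

Check V−E+F: 5 − 9 + 6 = 2.


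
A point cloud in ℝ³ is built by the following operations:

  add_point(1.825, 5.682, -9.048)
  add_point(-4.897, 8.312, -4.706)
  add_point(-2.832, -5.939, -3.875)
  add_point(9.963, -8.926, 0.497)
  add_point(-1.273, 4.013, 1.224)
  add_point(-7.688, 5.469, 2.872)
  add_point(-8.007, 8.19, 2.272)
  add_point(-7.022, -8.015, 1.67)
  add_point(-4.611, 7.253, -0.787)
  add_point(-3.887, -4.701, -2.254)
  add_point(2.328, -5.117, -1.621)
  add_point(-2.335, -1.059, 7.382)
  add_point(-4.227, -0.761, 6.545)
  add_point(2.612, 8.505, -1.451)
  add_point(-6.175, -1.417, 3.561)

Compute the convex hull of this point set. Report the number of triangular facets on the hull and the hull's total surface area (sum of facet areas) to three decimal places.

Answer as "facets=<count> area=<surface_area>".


Points on the hull: [0, 1, 2, 3, 5, 6, 7, 11, 12, 13] (10 of 15).

Triangle areas on the boundary:
  f1: (p0, p13, p3) → 76.0931
  f2: (p11, p13, p6) → 64.7301
  f3: (p11, p13, p3) → 109.9775
  f4: (p11, p7, p3) → 79.8504
  f5: (p1, p7, p6) → 62.0089
  f6: (p1, p13, p6) → 31.2730
  f7: (p1, p0, p13) → 29.4580
  f8: (p2, p0, p3) → 93.7815
  f9: (p2, p7, p3) → 48.8665
  f10: (p2, p1, p0) → 55.8605
  f11: (p2, p1, p7) → 50.7286
  f12: (p12, p11, p6) → 8.8431
  f13: (p12, p11, p7) → 8.8872
  f14: (p5, p7, p6) → 5.8284
  f15: (p5, p12, p6) → 4.8776
  f16: (p5, p12, p7) → 35.7150
Σ area = 766.779

Euler characteristic 10−24+16 = 2 ✓

facets=16 area=766.779


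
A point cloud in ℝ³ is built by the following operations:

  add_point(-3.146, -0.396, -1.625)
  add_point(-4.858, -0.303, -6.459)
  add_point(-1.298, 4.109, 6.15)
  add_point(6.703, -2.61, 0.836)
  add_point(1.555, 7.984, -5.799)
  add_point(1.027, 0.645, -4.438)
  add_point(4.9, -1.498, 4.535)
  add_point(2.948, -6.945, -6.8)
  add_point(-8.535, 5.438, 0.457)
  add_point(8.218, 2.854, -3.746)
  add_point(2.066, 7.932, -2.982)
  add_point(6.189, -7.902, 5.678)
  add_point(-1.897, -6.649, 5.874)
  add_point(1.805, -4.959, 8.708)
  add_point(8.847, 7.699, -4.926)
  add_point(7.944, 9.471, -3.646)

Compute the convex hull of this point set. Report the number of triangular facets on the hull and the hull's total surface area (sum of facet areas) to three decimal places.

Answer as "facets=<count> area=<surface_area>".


12 of the 16 inputs are extreme points: [1, 2, 4, 6, 7, 8, 9, 11, 12, 13, 14, 15].

Triangle areas on the boundary:
  f1: (p9, p11, p14) → 16.6487
  f2: (p9, p7, p14) → 16.8542
  f3: (p9, p7, p11) → 70.9728
  f4: (p15, p11, p14) → 21.7587
  f5: (p15, p2, p8) → 67.3994
  f6: (p4, p7, p14) → 54.8056
  f7: (p4, p1, p7) → 53.7727
  f8: (p4, p15, p14) → 8.1623
  f9: (p4, p1, p8) → 48.9408
  f10: (p4, p15, p8) → 31.7263
  f11: (p12, p7, p11) → 51.4118
  f12: (p12, p1, p7) → 66.0023
  f13: (p12, p1, p8) → 66.1961
  f14: (p12, p2, p8) → 49.9603
  f15: (p13, p12, p11) → 15.0359
  f16: (p13, p12, p2) → 24.5371
  f17: (p6, p15, p2) → 57.8229
  f18: (p6, p13, p2) → 26.3699
  f19: (p6, p15, p11) → 27.0007
  f20: (p6, p13, p11) → 17.2299
Σ area = 792.609

Euler characteristic 12−30+20 = 2 ✓

facets=20 area=792.609


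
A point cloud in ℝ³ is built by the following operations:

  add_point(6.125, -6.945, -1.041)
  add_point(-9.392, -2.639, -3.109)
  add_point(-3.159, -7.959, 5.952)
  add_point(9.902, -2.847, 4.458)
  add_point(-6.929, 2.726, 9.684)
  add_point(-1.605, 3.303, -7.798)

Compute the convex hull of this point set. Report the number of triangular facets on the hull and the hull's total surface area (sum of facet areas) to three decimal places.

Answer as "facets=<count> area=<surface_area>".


Hull vertices (6/6): indices [0, 1, 2, 3, 4, 5].

Area of each hull facet:
  f1: (p4, p5, p1) → 76.3723
  f2: (p4, p5, p3) → 143.7161
  f3: (p0, p5, p1) → 77.0840
  f4: (p0, p5, p3) → 55.4659
  f5: (p2, p4, p3) → 84.1325
  f6: (p2, p0, p3) → 45.6714
  f7: (p2, p4, p1) → 69.0573
  f8: (p2, p0, p1) → 71.0604
Σ area = 622.560

Check V−E+F: 6 − 12 + 8 = 2.

facets=8 area=622.560


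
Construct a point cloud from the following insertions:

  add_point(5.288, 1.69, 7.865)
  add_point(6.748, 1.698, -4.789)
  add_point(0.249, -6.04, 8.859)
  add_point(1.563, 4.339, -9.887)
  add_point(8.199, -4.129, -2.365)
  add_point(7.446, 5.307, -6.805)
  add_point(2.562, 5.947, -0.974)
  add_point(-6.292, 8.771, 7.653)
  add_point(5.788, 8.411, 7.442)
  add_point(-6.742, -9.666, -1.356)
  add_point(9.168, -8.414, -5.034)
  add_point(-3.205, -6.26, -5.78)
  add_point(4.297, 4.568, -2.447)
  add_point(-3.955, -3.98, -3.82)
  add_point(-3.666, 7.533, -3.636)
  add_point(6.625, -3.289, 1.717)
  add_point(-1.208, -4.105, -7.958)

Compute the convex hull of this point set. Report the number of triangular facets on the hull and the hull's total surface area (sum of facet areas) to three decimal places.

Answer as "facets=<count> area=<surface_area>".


facets=18 area=1073.114

Extreme-point indices: [0, 2, 3, 5, 7, 8, 9, 10, 11, 14, 16] — 11 of 17 on the boundary.

Area of each hull facet:
  f1: (p2, p10, p9) → 98.1189
  f2: (p2, p7, p9) → 104.6860
  f3: (p16, p3, p10) → 52.3691
  f4: (p14, p7, p9) → 102.5014
  f5: (p14, p16, p3) → 39.8003
  f6: (p5, p3, p10) → 46.7709
  f7: (p5, p14, p3) → 29.0719
  f8: (p11, p10, p9) → 38.1350
  f9: (p11, p16, p10) → 21.0778
  f10: (p11, p14, p9) → 42.5278
  f11: (p11, p14, p16) → 22.5088
  f12: (p8, p2, p7) → 88.6583
  f13: (p8, p14, p7) → 68.2953
  f14: (p8, p5, p14) → 78.8261
  f15: (p8, p5, p10) → 101.7971
  f16: (p0, p2, p10) → 74.7157
  f17: (p0, p8, p10) → 48.1336
  f18: (p0, p8, p2) → 15.1198
Σ area = 1073.114

Check V−E+F: 11 − 27 + 18 = 2.
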